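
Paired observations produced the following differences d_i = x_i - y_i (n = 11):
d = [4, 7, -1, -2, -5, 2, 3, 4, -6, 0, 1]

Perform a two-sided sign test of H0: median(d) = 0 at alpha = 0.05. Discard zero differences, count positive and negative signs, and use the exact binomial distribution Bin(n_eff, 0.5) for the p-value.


Step 1: Discard zero differences. Original n = 11; n_eff = number of nonzero differences = 10.
Nonzero differences (with sign): +4, +7, -1, -2, -5, +2, +3, +4, -6, +1
Step 2: Count signs: positive = 6, negative = 4.
Step 3: Under H0: P(positive) = 0.5, so the number of positives S ~ Bin(10, 0.5).
Step 4: Two-sided exact p-value = sum of Bin(10,0.5) probabilities at or below the observed probability = 0.753906.
Step 5: alpha = 0.05. fail to reject H0.

n_eff = 10, pos = 6, neg = 4, p = 0.753906, fail to reject H0.


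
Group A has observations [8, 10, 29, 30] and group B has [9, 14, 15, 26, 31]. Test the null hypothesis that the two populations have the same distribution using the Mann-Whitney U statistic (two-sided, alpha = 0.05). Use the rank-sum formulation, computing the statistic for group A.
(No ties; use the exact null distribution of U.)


Step 1: Combine and sort all 9 observations; assign midranks.
sorted (value, group): (8,X), (9,Y), (10,X), (14,Y), (15,Y), (26,Y), (29,X), (30,X), (31,Y)
ranks: 8->1, 9->2, 10->3, 14->4, 15->5, 26->6, 29->7, 30->8, 31->9
Step 2: Rank sum for X: R1 = 1 + 3 + 7 + 8 = 19.
Step 3: U_X = R1 - n1(n1+1)/2 = 19 - 4*5/2 = 19 - 10 = 9.
       U_Y = n1*n2 - U_X = 20 - 9 = 11.
Step 4: No ties, so the exact null distribution of U (based on enumerating the C(9,4) = 126 equally likely rank assignments) gives the two-sided p-value.
Step 5: p-value = 0.904762; compare to alpha = 0.05. fail to reject H0.

U_X = 9, p = 0.904762, fail to reject H0 at alpha = 0.05.


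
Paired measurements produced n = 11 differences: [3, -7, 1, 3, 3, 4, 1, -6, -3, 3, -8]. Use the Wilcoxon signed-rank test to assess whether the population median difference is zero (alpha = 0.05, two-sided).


Step 1: Drop any zero differences (none here) and take |d_i|.
|d| = [3, 7, 1, 3, 3, 4, 1, 6, 3, 3, 8]
Step 2: Midrank |d_i| (ties get averaged ranks).
ranks: |3|->5, |7|->10, |1|->1.5, |3|->5, |3|->5, |4|->8, |1|->1.5, |6|->9, |3|->5, |3|->5, |8|->11
Step 3: Attach original signs; sum ranks with positive sign and with negative sign.
W+ = 5 + 1.5 + 5 + 5 + 8 + 1.5 + 5 = 31
W- = 10 + 9 + 5 + 11 = 35
(Check: W+ + W- = 66 should equal n(n+1)/2 = 66.)
Step 4: Test statistic W = min(W+, W-) = 31.
Step 5: Ties in |d|, so use the tie-corrected normal approximation.
        E[W] = n(n+1)/4 = 11*12/4 = 33.
        Tie groups: |d|=1 (t=2), |d|=3 (t=5); sum(t^3 - t) = 126.
        Var[W] = n(n+1)(2n+1)/24 - sum(t^3-t)/48 = 3036/24 - 126/48 = 123.875.
        z = (W - E[W]) / sqrt(Var[W]) = (31 - 33) / 11.1299 = -0.1797.
        Two-sided p = 2*Phi(z) = 0.857391.
Step 6: alpha = 0.05. fail to reject H0.

W+ = 31, W- = 35, W = min = 31, p = 0.857391, fail to reject H0.


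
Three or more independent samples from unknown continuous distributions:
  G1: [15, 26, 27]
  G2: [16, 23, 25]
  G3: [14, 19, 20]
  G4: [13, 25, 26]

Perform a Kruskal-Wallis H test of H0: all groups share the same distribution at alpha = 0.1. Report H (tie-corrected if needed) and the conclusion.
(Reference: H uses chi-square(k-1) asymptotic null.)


Step 1: Combine all N = 12 observations and assign midranks.
sorted (value, group, rank): (13,G4,1), (14,G3,2), (15,G1,3), (16,G2,4), (19,G3,5), (20,G3,6), (23,G2,7), (25,G2,8.5), (25,G4,8.5), (26,G1,10.5), (26,G4,10.5), (27,G1,12)
Step 2: Sum ranks within each group.
R_1 = 25.5 (n_1 = 3)
R_2 = 19.5 (n_2 = 3)
R_3 = 13 (n_3 = 3)
R_4 = 20 (n_4 = 3)
Step 3: H = 12/(N(N+1)) * sum(R_i^2/n_i) - 3(N+1)
     = 12/(12*13) * (25.5^2/3 + 19.5^2/3 + 13^2/3 + 20^2/3) - 3*13
     = 0.076923 * 533.167 - 39
     = 2.012821.
Step 4: Ties present; correction factor C = 1 - 12/(12^3 - 12) = 0.993007. Corrected H = 2.012821 / 0.993007 = 2.026995.
Step 5: Under H0, H ~ chi^2(3); p-value = 0.566823.
Step 6: alpha = 0.1. fail to reject H0.

H = 2.0270, df = 3, p = 0.566823, fail to reject H0.


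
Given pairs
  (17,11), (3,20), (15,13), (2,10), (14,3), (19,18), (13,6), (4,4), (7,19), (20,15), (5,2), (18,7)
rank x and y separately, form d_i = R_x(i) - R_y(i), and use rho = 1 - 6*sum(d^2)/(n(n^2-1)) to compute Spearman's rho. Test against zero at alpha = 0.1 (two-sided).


Step 1: Rank x and y separately (midranks; no ties here).
rank(x): 17->9, 3->2, 15->8, 2->1, 14->7, 19->11, 13->6, 4->3, 7->5, 20->12, 5->4, 18->10
rank(y): 11->7, 20->12, 13->8, 10->6, 3->2, 18->10, 6->4, 4->3, 19->11, 15->9, 2->1, 7->5
Step 2: d_i = R_x(i) - R_y(i); compute d_i^2.
  (9-7)^2=4, (2-12)^2=100, (8-8)^2=0, (1-6)^2=25, (7-2)^2=25, (11-10)^2=1, (6-4)^2=4, (3-3)^2=0, (5-11)^2=36, (12-9)^2=9, (4-1)^2=9, (10-5)^2=25
sum(d^2) = 238.
Step 3: rho = 1 - 6*238 / (12*(12^2 - 1)) = 1 - 1428/1716 = 0.167832.
Step 4: Under H0, t = rho * sqrt((n-2)/(1-rho^2)) = 0.5384 ~ t(10).
Step 5: Two-sided p-value from the t-distribution with 10 df = 0.602099.
Step 6: alpha = 0.1. fail to reject H0.

rho = 0.1678, p = 0.602099, fail to reject H0 at alpha = 0.1.


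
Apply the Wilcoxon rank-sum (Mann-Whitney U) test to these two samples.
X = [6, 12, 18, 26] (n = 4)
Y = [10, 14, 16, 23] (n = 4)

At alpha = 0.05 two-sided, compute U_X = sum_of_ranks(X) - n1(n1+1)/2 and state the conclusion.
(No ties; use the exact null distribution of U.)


Step 1: Combine and sort all 8 observations; assign midranks.
sorted (value, group): (6,X), (10,Y), (12,X), (14,Y), (16,Y), (18,X), (23,Y), (26,X)
ranks: 6->1, 10->2, 12->3, 14->4, 16->5, 18->6, 23->7, 26->8
Step 2: Rank sum for X: R1 = 1 + 3 + 6 + 8 = 18.
Step 3: U_X = R1 - n1(n1+1)/2 = 18 - 4*5/2 = 18 - 10 = 8.
       U_Y = n1*n2 - U_X = 16 - 8 = 8.
Step 4: No ties, so the exact null distribution of U (based on enumerating the C(8,4) = 70 equally likely rank assignments) gives the two-sided p-value.
Step 5: p-value = 1.000000; compare to alpha = 0.05. fail to reject H0.

U_X = 8, p = 1.000000, fail to reject H0 at alpha = 0.05.


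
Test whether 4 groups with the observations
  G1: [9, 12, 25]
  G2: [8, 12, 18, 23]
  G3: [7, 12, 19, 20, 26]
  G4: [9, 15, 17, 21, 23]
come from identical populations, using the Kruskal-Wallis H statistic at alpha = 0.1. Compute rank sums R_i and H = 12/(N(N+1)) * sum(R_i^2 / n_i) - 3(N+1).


Step 1: Combine all N = 17 observations and assign midranks.
sorted (value, group, rank): (7,G3,1), (8,G2,2), (9,G1,3.5), (9,G4,3.5), (12,G1,6), (12,G2,6), (12,G3,6), (15,G4,8), (17,G4,9), (18,G2,10), (19,G3,11), (20,G3,12), (21,G4,13), (23,G2,14.5), (23,G4,14.5), (25,G1,16), (26,G3,17)
Step 2: Sum ranks within each group.
R_1 = 25.5 (n_1 = 3)
R_2 = 32.5 (n_2 = 4)
R_3 = 47 (n_3 = 5)
R_4 = 48 (n_4 = 5)
Step 3: H = 12/(N(N+1)) * sum(R_i^2/n_i) - 3(N+1)
     = 12/(17*18) * (25.5^2/3 + 32.5^2/4 + 47^2/5 + 48^2/5) - 3*18
     = 0.039216 * 1383.41 - 54
     = 0.251471.
Step 4: Ties present; correction factor C = 1 - 36/(17^3 - 17) = 0.992647. Corrected H = 0.251471 / 0.992647 = 0.253333.
Step 5: Under H0, H ~ chi^2(3); p-value = 0.968552.
Step 6: alpha = 0.1. fail to reject H0.

H = 0.2533, df = 3, p = 0.968552, fail to reject H0.


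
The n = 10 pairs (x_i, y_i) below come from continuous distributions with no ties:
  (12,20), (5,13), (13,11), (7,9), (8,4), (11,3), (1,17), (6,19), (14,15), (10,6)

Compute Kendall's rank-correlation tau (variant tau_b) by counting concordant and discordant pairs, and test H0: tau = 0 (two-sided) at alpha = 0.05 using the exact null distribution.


Step 1: Enumerate the 45 unordered pairs (i,j) with i<j and classify each by sign(x_j-x_i) * sign(y_j-y_i).
  (1,2):dx=-7,dy=-7->C; (1,3):dx=+1,dy=-9->D; (1,4):dx=-5,dy=-11->C; (1,5):dx=-4,dy=-16->C
  (1,6):dx=-1,dy=-17->C; (1,7):dx=-11,dy=-3->C; (1,8):dx=-6,dy=-1->C; (1,9):dx=+2,dy=-5->D
  (1,10):dx=-2,dy=-14->C; (2,3):dx=+8,dy=-2->D; (2,4):dx=+2,dy=-4->D; (2,5):dx=+3,dy=-9->D
  (2,6):dx=+6,dy=-10->D; (2,7):dx=-4,dy=+4->D; (2,8):dx=+1,dy=+6->C; (2,9):dx=+9,dy=+2->C
  (2,10):dx=+5,dy=-7->D; (3,4):dx=-6,dy=-2->C; (3,5):dx=-5,dy=-7->C; (3,6):dx=-2,dy=-8->C
  (3,7):dx=-12,dy=+6->D; (3,8):dx=-7,dy=+8->D; (3,9):dx=+1,dy=+4->C; (3,10):dx=-3,dy=-5->C
  (4,5):dx=+1,dy=-5->D; (4,6):dx=+4,dy=-6->D; (4,7):dx=-6,dy=+8->D; (4,8):dx=-1,dy=+10->D
  (4,9):dx=+7,dy=+6->C; (4,10):dx=+3,dy=-3->D; (5,6):dx=+3,dy=-1->D; (5,7):dx=-7,dy=+13->D
  (5,8):dx=-2,dy=+15->D; (5,9):dx=+6,dy=+11->C; (5,10):dx=+2,dy=+2->C; (6,7):dx=-10,dy=+14->D
  (6,8):dx=-5,dy=+16->D; (6,9):dx=+3,dy=+12->C; (6,10):dx=-1,dy=+3->D; (7,8):dx=+5,dy=+2->C
  (7,9):dx=+13,dy=-2->D; (7,10):dx=+9,dy=-11->D; (8,9):dx=+8,dy=-4->D; (8,10):dx=+4,dy=-13->D
  (9,10):dx=-4,dy=-9->C
Step 2: C = 20, D = 25, total pairs = 45.
Step 3: tau = (C - D)/(n(n-1)/2) = (20 - 25)/45 = -0.111111.
Step 4: Exact two-sided p-value (enumerate n! = 3628800 permutations of y under H0): p = 0.727490.
Step 5: alpha = 0.05. fail to reject H0.

tau_b = -0.1111 (C=20, D=25), p = 0.727490, fail to reject H0.


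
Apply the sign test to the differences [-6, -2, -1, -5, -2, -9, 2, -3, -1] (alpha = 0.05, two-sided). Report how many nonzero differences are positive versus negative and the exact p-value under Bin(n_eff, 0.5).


Step 1: Discard zero differences. Original n = 9; n_eff = number of nonzero differences = 9.
Nonzero differences (with sign): -6, -2, -1, -5, -2, -9, +2, -3, -1
Step 2: Count signs: positive = 1, negative = 8.
Step 3: Under H0: P(positive) = 0.5, so the number of positives S ~ Bin(9, 0.5).
Step 4: Two-sided exact p-value = sum of Bin(9,0.5) probabilities at or below the observed probability = 0.039062.
Step 5: alpha = 0.05. reject H0.

n_eff = 9, pos = 1, neg = 8, p = 0.039062, reject H0.


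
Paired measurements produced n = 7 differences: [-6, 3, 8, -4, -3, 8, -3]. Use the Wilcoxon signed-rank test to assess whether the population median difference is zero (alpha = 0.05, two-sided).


Step 1: Drop any zero differences (none here) and take |d_i|.
|d| = [6, 3, 8, 4, 3, 8, 3]
Step 2: Midrank |d_i| (ties get averaged ranks).
ranks: |6|->5, |3|->2, |8|->6.5, |4|->4, |3|->2, |8|->6.5, |3|->2
Step 3: Attach original signs; sum ranks with positive sign and with negative sign.
W+ = 2 + 6.5 + 6.5 = 15
W- = 5 + 4 + 2 + 2 = 13
(Check: W+ + W- = 28 should equal n(n+1)/2 = 28.)
Step 4: Test statistic W = min(W+, W-) = 13.
Step 5: Ties in |d|, so use the tie-corrected normal approximation.
        E[W] = n(n+1)/4 = 7*8/4 = 14.
        Tie groups: |d|=3 (t=3), |d|=8 (t=2); sum(t^3 - t) = 30.
        Var[W] = n(n+1)(2n+1)/24 - sum(t^3-t)/48 = 840/24 - 30/48 = 34.375.
        z = (W - E[W]) / sqrt(Var[W]) = (13 - 14) / 5.8630 = -0.1706.
        Two-sided p = 2*Phi(z) = 0.864569.
Step 6: alpha = 0.05. fail to reject H0.

W+ = 15, W- = 13, W = min = 13, p = 0.864569, fail to reject H0.


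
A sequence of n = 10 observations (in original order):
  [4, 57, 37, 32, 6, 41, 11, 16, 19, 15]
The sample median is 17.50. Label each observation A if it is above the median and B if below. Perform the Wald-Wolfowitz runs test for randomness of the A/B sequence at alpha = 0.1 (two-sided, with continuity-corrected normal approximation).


Step 1: Compute median = 17.50; label A = above, B = below.
Labels in order: BAAABABBAB  (n_A = 5, n_B = 5)
Step 2: Count runs R = 7.
Step 3: Under H0 (random ordering), E[R] = 2*n_A*n_B/(n_A+n_B) + 1 = 2*5*5/10 + 1 = 6.0000.
        Var[R] = 2*n_A*n_B*(2*n_A*n_B - n_A - n_B) / ((n_A+n_B)^2 * (n_A+n_B-1)) = 2000/900 = 2.2222.
        SD[R] = 1.4907.
Step 4: Continuity-corrected z = (R - 0.5 - E[R]) / SD[R] = (7 - 0.5 - 6.0000) / 1.4907 = 0.3354.
Step 5: Two-sided p-value via normal approximation = 2*(1 - Phi(|z|)) = 0.737316.
Step 6: alpha = 0.1. fail to reject H0.

R = 7, z = 0.3354, p = 0.737316, fail to reject H0.


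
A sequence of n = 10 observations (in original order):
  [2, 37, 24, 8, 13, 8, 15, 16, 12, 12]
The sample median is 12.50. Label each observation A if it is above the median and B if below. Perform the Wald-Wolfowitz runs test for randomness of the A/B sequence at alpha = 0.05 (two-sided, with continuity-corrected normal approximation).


Step 1: Compute median = 12.50; label A = above, B = below.
Labels in order: BAABABAABB  (n_A = 5, n_B = 5)
Step 2: Count runs R = 7.
Step 3: Under H0 (random ordering), E[R] = 2*n_A*n_B/(n_A+n_B) + 1 = 2*5*5/10 + 1 = 6.0000.
        Var[R] = 2*n_A*n_B*(2*n_A*n_B - n_A - n_B) / ((n_A+n_B)^2 * (n_A+n_B-1)) = 2000/900 = 2.2222.
        SD[R] = 1.4907.
Step 4: Continuity-corrected z = (R - 0.5 - E[R]) / SD[R] = (7 - 0.5 - 6.0000) / 1.4907 = 0.3354.
Step 5: Two-sided p-value via normal approximation = 2*(1 - Phi(|z|)) = 0.737316.
Step 6: alpha = 0.05. fail to reject H0.

R = 7, z = 0.3354, p = 0.737316, fail to reject H0.


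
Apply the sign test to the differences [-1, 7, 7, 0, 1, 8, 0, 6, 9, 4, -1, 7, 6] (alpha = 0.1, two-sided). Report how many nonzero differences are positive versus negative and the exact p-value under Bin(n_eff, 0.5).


Step 1: Discard zero differences. Original n = 13; n_eff = number of nonzero differences = 11.
Nonzero differences (with sign): -1, +7, +7, +1, +8, +6, +9, +4, -1, +7, +6
Step 2: Count signs: positive = 9, negative = 2.
Step 3: Under H0: P(positive) = 0.5, so the number of positives S ~ Bin(11, 0.5).
Step 4: Two-sided exact p-value = sum of Bin(11,0.5) probabilities at or below the observed probability = 0.065430.
Step 5: alpha = 0.1. reject H0.

n_eff = 11, pos = 9, neg = 2, p = 0.065430, reject H0.


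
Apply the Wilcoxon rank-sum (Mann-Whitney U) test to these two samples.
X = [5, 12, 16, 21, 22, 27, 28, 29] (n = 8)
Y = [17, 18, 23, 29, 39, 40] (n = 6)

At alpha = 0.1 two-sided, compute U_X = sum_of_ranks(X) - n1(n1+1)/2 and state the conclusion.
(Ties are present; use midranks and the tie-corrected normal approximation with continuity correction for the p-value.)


Step 1: Combine and sort all 14 observations; assign midranks.
sorted (value, group): (5,X), (12,X), (16,X), (17,Y), (18,Y), (21,X), (22,X), (23,Y), (27,X), (28,X), (29,X), (29,Y), (39,Y), (40,Y)
ranks: 5->1, 12->2, 16->3, 17->4, 18->5, 21->6, 22->7, 23->8, 27->9, 28->10, 29->11.5, 29->11.5, 39->13, 40->14
Step 2: Rank sum for X: R1 = 1 + 2 + 3 + 6 + 7 + 9 + 10 + 11.5 = 49.5.
Step 3: U_X = R1 - n1(n1+1)/2 = 49.5 - 8*9/2 = 49.5 - 36 = 13.5.
       U_Y = n1*n2 - U_X = 48 - 13.5 = 34.5.
Step 4: Ties are present, so use the tie-corrected normal approximation (with continuity correction) for the p-value.
Step 5: p-value = 0.196213; compare to alpha = 0.1. fail to reject H0.

U_X = 13.5, p = 0.196213, fail to reject H0 at alpha = 0.1.


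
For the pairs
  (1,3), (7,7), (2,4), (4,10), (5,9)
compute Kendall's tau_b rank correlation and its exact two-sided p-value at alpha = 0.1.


Step 1: Enumerate the 10 unordered pairs (i,j) with i<j and classify each by sign(x_j-x_i) * sign(y_j-y_i).
  (1,2):dx=+6,dy=+4->C; (1,3):dx=+1,dy=+1->C; (1,4):dx=+3,dy=+7->C; (1,5):dx=+4,dy=+6->C
  (2,3):dx=-5,dy=-3->C; (2,4):dx=-3,dy=+3->D; (2,5):dx=-2,dy=+2->D; (3,4):dx=+2,dy=+6->C
  (3,5):dx=+3,dy=+5->C; (4,5):dx=+1,dy=-1->D
Step 2: C = 7, D = 3, total pairs = 10.
Step 3: tau = (C - D)/(n(n-1)/2) = (7 - 3)/10 = 0.400000.
Step 4: Exact two-sided p-value (enumerate n! = 120 permutations of y under H0): p = 0.483333.
Step 5: alpha = 0.1. fail to reject H0.

tau_b = 0.4000 (C=7, D=3), p = 0.483333, fail to reject H0.


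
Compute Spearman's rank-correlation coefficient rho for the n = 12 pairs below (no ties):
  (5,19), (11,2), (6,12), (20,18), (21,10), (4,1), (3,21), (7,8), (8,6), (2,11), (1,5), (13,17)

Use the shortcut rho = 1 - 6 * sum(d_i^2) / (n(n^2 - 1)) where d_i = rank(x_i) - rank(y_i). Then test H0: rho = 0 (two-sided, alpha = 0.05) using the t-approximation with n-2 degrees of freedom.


Step 1: Rank x and y separately (midranks; no ties here).
rank(x): 5->5, 11->9, 6->6, 20->11, 21->12, 4->4, 3->3, 7->7, 8->8, 2->2, 1->1, 13->10
rank(y): 19->11, 2->2, 12->8, 18->10, 10->6, 1->1, 21->12, 8->5, 6->4, 11->7, 5->3, 17->9
Step 2: d_i = R_x(i) - R_y(i); compute d_i^2.
  (5-11)^2=36, (9-2)^2=49, (6-8)^2=4, (11-10)^2=1, (12-6)^2=36, (4-1)^2=9, (3-12)^2=81, (7-5)^2=4, (8-4)^2=16, (2-7)^2=25, (1-3)^2=4, (10-9)^2=1
sum(d^2) = 266.
Step 3: rho = 1 - 6*266 / (12*(12^2 - 1)) = 1 - 1596/1716 = 0.069930.
Step 4: Under H0, t = rho * sqrt((n-2)/(1-rho^2)) = 0.2217 ~ t(10).
Step 5: Two-sided p-value from the t-distribution with 10 df = 0.829024.
Step 6: alpha = 0.05. fail to reject H0.

rho = 0.0699, p = 0.829024, fail to reject H0 at alpha = 0.05.


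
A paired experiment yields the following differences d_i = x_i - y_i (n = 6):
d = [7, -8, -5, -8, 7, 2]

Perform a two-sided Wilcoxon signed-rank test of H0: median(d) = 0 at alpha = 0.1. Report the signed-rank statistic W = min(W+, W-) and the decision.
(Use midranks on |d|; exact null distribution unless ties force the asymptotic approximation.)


Step 1: Drop any zero differences (none here) and take |d_i|.
|d| = [7, 8, 5, 8, 7, 2]
Step 2: Midrank |d_i| (ties get averaged ranks).
ranks: |7|->3.5, |8|->5.5, |5|->2, |8|->5.5, |7|->3.5, |2|->1
Step 3: Attach original signs; sum ranks with positive sign and with negative sign.
W+ = 3.5 + 3.5 + 1 = 8
W- = 5.5 + 2 + 5.5 = 13
(Check: W+ + W- = 21 should equal n(n+1)/2 = 21.)
Step 4: Test statistic W = min(W+, W-) = 8.
Step 5: Ties in |d|, so use the tie-corrected normal approximation.
        E[W] = n(n+1)/4 = 6*7/4 = 10.5.
        Tie groups: |d|=7 (t=2), |d|=8 (t=2); sum(t^3 - t) = 12.
        Var[W] = n(n+1)(2n+1)/24 - sum(t^3-t)/48 = 546/24 - 12/48 = 22.5.
        z = (W - E[W]) / sqrt(Var[W]) = (8 - 10.5) / 4.7434 = -0.5270.
        Two-sided p = 2*Phi(z) = 0.598161.
Step 6: alpha = 0.1. fail to reject H0.

W+ = 8, W- = 13, W = min = 8, p = 0.598161, fail to reject H0.


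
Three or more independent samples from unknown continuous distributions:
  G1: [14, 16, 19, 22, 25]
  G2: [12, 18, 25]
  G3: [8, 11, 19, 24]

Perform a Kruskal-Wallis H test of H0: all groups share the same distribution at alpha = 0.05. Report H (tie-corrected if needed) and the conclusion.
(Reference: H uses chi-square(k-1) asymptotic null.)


Step 1: Combine all N = 12 observations and assign midranks.
sorted (value, group, rank): (8,G3,1), (11,G3,2), (12,G2,3), (14,G1,4), (16,G1,5), (18,G2,6), (19,G1,7.5), (19,G3,7.5), (22,G1,9), (24,G3,10), (25,G1,11.5), (25,G2,11.5)
Step 2: Sum ranks within each group.
R_1 = 37 (n_1 = 5)
R_2 = 20.5 (n_2 = 3)
R_3 = 20.5 (n_3 = 4)
Step 3: H = 12/(N(N+1)) * sum(R_i^2/n_i) - 3(N+1)
     = 12/(12*13) * (37^2/5 + 20.5^2/3 + 20.5^2/4) - 3*13
     = 0.076923 * 518.946 - 39
     = 0.918910.
Step 4: Ties present; correction factor C = 1 - 12/(12^3 - 12) = 0.993007. Corrected H = 0.918910 / 0.993007 = 0.925381.
Step 5: Under H0, H ~ chi^2(2); p-value = 0.629587.
Step 6: alpha = 0.05. fail to reject H0.

H = 0.9254, df = 2, p = 0.629587, fail to reject H0.


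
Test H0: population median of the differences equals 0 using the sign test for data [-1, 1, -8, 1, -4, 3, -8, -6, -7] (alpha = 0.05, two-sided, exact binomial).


Step 1: Discard zero differences. Original n = 9; n_eff = number of nonzero differences = 9.
Nonzero differences (with sign): -1, +1, -8, +1, -4, +3, -8, -6, -7
Step 2: Count signs: positive = 3, negative = 6.
Step 3: Under H0: P(positive) = 0.5, so the number of positives S ~ Bin(9, 0.5).
Step 4: Two-sided exact p-value = sum of Bin(9,0.5) probabilities at or below the observed probability = 0.507812.
Step 5: alpha = 0.05. fail to reject H0.

n_eff = 9, pos = 3, neg = 6, p = 0.507812, fail to reject H0.


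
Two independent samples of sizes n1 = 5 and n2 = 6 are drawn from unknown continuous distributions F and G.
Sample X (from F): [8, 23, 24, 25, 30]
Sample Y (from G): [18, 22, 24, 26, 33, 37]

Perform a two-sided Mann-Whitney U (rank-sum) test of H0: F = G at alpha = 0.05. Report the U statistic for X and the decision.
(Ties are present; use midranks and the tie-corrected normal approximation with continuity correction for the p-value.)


Step 1: Combine and sort all 11 observations; assign midranks.
sorted (value, group): (8,X), (18,Y), (22,Y), (23,X), (24,X), (24,Y), (25,X), (26,Y), (30,X), (33,Y), (37,Y)
ranks: 8->1, 18->2, 22->3, 23->4, 24->5.5, 24->5.5, 25->7, 26->8, 30->9, 33->10, 37->11
Step 2: Rank sum for X: R1 = 1 + 4 + 5.5 + 7 + 9 = 26.5.
Step 3: U_X = R1 - n1(n1+1)/2 = 26.5 - 5*6/2 = 26.5 - 15 = 11.5.
       U_Y = n1*n2 - U_X = 30 - 11.5 = 18.5.
Step 4: Ties are present, so use the tie-corrected normal approximation (with continuity correction) for the p-value.
Step 5: p-value = 0.583025; compare to alpha = 0.05. fail to reject H0.

U_X = 11.5, p = 0.583025, fail to reject H0 at alpha = 0.05.


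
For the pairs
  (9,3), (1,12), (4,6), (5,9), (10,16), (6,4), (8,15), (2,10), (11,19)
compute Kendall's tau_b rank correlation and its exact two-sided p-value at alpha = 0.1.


Step 1: Enumerate the 36 unordered pairs (i,j) with i<j and classify each by sign(x_j-x_i) * sign(y_j-y_i).
  (1,2):dx=-8,dy=+9->D; (1,3):dx=-5,dy=+3->D; (1,4):dx=-4,dy=+6->D; (1,5):dx=+1,dy=+13->C
  (1,6):dx=-3,dy=+1->D; (1,7):dx=-1,dy=+12->D; (1,8):dx=-7,dy=+7->D; (1,9):dx=+2,dy=+16->C
  (2,3):dx=+3,dy=-6->D; (2,4):dx=+4,dy=-3->D; (2,5):dx=+9,dy=+4->C; (2,6):dx=+5,dy=-8->D
  (2,7):dx=+7,dy=+3->C; (2,8):dx=+1,dy=-2->D; (2,9):dx=+10,dy=+7->C; (3,4):dx=+1,dy=+3->C
  (3,5):dx=+6,dy=+10->C; (3,6):dx=+2,dy=-2->D; (3,7):dx=+4,dy=+9->C; (3,8):dx=-2,dy=+4->D
  (3,9):dx=+7,dy=+13->C; (4,5):dx=+5,dy=+7->C; (4,6):dx=+1,dy=-5->D; (4,7):dx=+3,dy=+6->C
  (4,8):dx=-3,dy=+1->D; (4,9):dx=+6,dy=+10->C; (5,6):dx=-4,dy=-12->C; (5,7):dx=-2,dy=-1->C
  (5,8):dx=-8,dy=-6->C; (5,9):dx=+1,dy=+3->C; (6,7):dx=+2,dy=+11->C; (6,8):dx=-4,dy=+6->D
  (6,9):dx=+5,dy=+15->C; (7,8):dx=-6,dy=-5->C; (7,9):dx=+3,dy=+4->C; (8,9):dx=+9,dy=+9->C
Step 2: C = 21, D = 15, total pairs = 36.
Step 3: tau = (C - D)/(n(n-1)/2) = (21 - 15)/36 = 0.166667.
Step 4: Exact two-sided p-value (enumerate n! = 362880 permutations of y under H0): p = 0.612202.
Step 5: alpha = 0.1. fail to reject H0.

tau_b = 0.1667 (C=21, D=15), p = 0.612202, fail to reject H0.


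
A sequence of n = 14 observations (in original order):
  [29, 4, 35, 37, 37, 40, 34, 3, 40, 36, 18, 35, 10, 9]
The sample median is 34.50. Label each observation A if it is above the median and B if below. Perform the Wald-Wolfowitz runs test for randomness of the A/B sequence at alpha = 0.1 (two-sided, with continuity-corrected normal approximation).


Step 1: Compute median = 34.50; label A = above, B = below.
Labels in order: BBAAAABBAABABB  (n_A = 7, n_B = 7)
Step 2: Count runs R = 7.
Step 3: Under H0 (random ordering), E[R] = 2*n_A*n_B/(n_A+n_B) + 1 = 2*7*7/14 + 1 = 8.0000.
        Var[R] = 2*n_A*n_B*(2*n_A*n_B - n_A - n_B) / ((n_A+n_B)^2 * (n_A+n_B-1)) = 8232/2548 = 3.2308.
        SD[R] = 1.7974.
Step 4: Continuity-corrected z = (R + 0.5 - E[R]) / SD[R] = (7 + 0.5 - 8.0000) / 1.7974 = -0.2782.
Step 5: Two-sided p-value via normal approximation = 2*(1 - Phi(|z|)) = 0.780879.
Step 6: alpha = 0.1. fail to reject H0.

R = 7, z = -0.2782, p = 0.780879, fail to reject H0.


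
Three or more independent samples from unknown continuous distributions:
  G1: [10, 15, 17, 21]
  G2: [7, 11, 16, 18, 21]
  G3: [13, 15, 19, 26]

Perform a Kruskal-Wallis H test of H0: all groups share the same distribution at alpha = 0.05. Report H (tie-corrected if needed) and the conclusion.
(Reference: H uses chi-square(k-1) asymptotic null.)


Step 1: Combine all N = 13 observations and assign midranks.
sorted (value, group, rank): (7,G2,1), (10,G1,2), (11,G2,3), (13,G3,4), (15,G1,5.5), (15,G3,5.5), (16,G2,7), (17,G1,8), (18,G2,9), (19,G3,10), (21,G1,11.5), (21,G2,11.5), (26,G3,13)
Step 2: Sum ranks within each group.
R_1 = 27 (n_1 = 4)
R_2 = 31.5 (n_2 = 5)
R_3 = 32.5 (n_3 = 4)
Step 3: H = 12/(N(N+1)) * sum(R_i^2/n_i) - 3(N+1)
     = 12/(13*14) * (27^2/4 + 31.5^2/5 + 32.5^2/4) - 3*14
     = 0.065934 * 644.763 - 42
     = 0.511813.
Step 4: Ties present; correction factor C = 1 - 12/(13^3 - 13) = 0.994505. Corrected H = 0.511813 / 0.994505 = 0.514641.
Step 5: Under H0, H ~ chi^2(2); p-value = 0.773120.
Step 6: alpha = 0.05. fail to reject H0.

H = 0.5146, df = 2, p = 0.773120, fail to reject H0.


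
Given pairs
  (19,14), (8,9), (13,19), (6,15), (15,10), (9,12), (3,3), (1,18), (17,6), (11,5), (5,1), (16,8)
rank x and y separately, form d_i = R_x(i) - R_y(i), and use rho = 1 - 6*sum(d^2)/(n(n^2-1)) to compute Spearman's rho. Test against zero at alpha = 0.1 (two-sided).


Step 1: Rank x and y separately (midranks; no ties here).
rank(x): 19->12, 8->5, 13->8, 6->4, 15->9, 9->6, 3->2, 1->1, 17->11, 11->7, 5->3, 16->10
rank(y): 14->9, 9->6, 19->12, 15->10, 10->7, 12->8, 3->2, 18->11, 6->4, 5->3, 1->1, 8->5
Step 2: d_i = R_x(i) - R_y(i); compute d_i^2.
  (12-9)^2=9, (5-6)^2=1, (8-12)^2=16, (4-10)^2=36, (9-7)^2=4, (6-8)^2=4, (2-2)^2=0, (1-11)^2=100, (11-4)^2=49, (7-3)^2=16, (3-1)^2=4, (10-5)^2=25
sum(d^2) = 264.
Step 3: rho = 1 - 6*264 / (12*(12^2 - 1)) = 1 - 1584/1716 = 0.076923.
Step 4: Under H0, t = rho * sqrt((n-2)/(1-rho^2)) = 0.2440 ~ t(10).
Step 5: Two-sided p-value from the t-distribution with 10 df = 0.812183.
Step 6: alpha = 0.1. fail to reject H0.

rho = 0.0769, p = 0.812183, fail to reject H0 at alpha = 0.1.


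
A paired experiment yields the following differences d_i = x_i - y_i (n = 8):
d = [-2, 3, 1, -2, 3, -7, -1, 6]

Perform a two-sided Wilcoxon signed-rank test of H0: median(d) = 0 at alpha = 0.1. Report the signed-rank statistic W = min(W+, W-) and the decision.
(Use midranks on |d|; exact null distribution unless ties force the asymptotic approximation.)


Step 1: Drop any zero differences (none here) and take |d_i|.
|d| = [2, 3, 1, 2, 3, 7, 1, 6]
Step 2: Midrank |d_i| (ties get averaged ranks).
ranks: |2|->3.5, |3|->5.5, |1|->1.5, |2|->3.5, |3|->5.5, |7|->8, |1|->1.5, |6|->7
Step 3: Attach original signs; sum ranks with positive sign and with negative sign.
W+ = 5.5 + 1.5 + 5.5 + 7 = 19.5
W- = 3.5 + 3.5 + 8 + 1.5 = 16.5
(Check: W+ + W- = 36 should equal n(n+1)/2 = 36.)
Step 4: Test statistic W = min(W+, W-) = 16.5.
Step 5: Ties in |d|, so use the tie-corrected normal approximation.
        E[W] = n(n+1)/4 = 8*9/4 = 18.
        Tie groups: |d|=1 (t=2), |d|=2 (t=2), |d|=3 (t=2); sum(t^3 - t) = 18.
        Var[W] = n(n+1)(2n+1)/24 - sum(t^3-t)/48 = 1224/24 - 18/48 = 50.625.
        z = (W - E[W]) / sqrt(Var[W]) = (16.5 - 18) / 7.1151 = -0.2108.
        Two-sided p = 2*Phi(z) = 0.833029.
Step 6: alpha = 0.1. fail to reject H0.

W+ = 19.5, W- = 16.5, W = min = 16.5, p = 0.833029, fail to reject H0.


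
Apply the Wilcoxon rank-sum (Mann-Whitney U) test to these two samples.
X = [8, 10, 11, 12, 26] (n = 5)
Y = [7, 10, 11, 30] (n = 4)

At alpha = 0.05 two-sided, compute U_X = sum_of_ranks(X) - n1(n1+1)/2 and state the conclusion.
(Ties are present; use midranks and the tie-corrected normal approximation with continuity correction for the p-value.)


Step 1: Combine and sort all 9 observations; assign midranks.
sorted (value, group): (7,Y), (8,X), (10,X), (10,Y), (11,X), (11,Y), (12,X), (26,X), (30,Y)
ranks: 7->1, 8->2, 10->3.5, 10->3.5, 11->5.5, 11->5.5, 12->7, 26->8, 30->9
Step 2: Rank sum for X: R1 = 2 + 3.5 + 5.5 + 7 + 8 = 26.
Step 3: U_X = R1 - n1(n1+1)/2 = 26 - 5*6/2 = 26 - 15 = 11.
       U_Y = n1*n2 - U_X = 20 - 11 = 9.
Step 4: Ties are present, so use the tie-corrected normal approximation (with continuity correction) for the p-value.
Step 5: p-value = 0.901705; compare to alpha = 0.05. fail to reject H0.

U_X = 11, p = 0.901705, fail to reject H0 at alpha = 0.05.


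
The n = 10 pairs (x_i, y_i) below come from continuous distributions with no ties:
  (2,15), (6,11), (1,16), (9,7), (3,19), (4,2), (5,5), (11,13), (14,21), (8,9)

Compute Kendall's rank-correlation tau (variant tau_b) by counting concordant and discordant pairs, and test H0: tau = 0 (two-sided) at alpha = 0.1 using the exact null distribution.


Step 1: Enumerate the 45 unordered pairs (i,j) with i<j and classify each by sign(x_j-x_i) * sign(y_j-y_i).
  (1,2):dx=+4,dy=-4->D; (1,3):dx=-1,dy=+1->D; (1,4):dx=+7,dy=-8->D; (1,5):dx=+1,dy=+4->C
  (1,6):dx=+2,dy=-13->D; (1,7):dx=+3,dy=-10->D; (1,8):dx=+9,dy=-2->D; (1,9):dx=+12,dy=+6->C
  (1,10):dx=+6,dy=-6->D; (2,3):dx=-5,dy=+5->D; (2,4):dx=+3,dy=-4->D; (2,5):dx=-3,dy=+8->D
  (2,6):dx=-2,dy=-9->C; (2,7):dx=-1,dy=-6->C; (2,8):dx=+5,dy=+2->C; (2,9):dx=+8,dy=+10->C
  (2,10):dx=+2,dy=-2->D; (3,4):dx=+8,dy=-9->D; (3,5):dx=+2,dy=+3->C; (3,6):dx=+3,dy=-14->D
  (3,7):dx=+4,dy=-11->D; (3,8):dx=+10,dy=-3->D; (3,9):dx=+13,dy=+5->C; (3,10):dx=+7,dy=-7->D
  (4,5):dx=-6,dy=+12->D; (4,6):dx=-5,dy=-5->C; (4,7):dx=-4,dy=-2->C; (4,8):dx=+2,dy=+6->C
  (4,9):dx=+5,dy=+14->C; (4,10):dx=-1,dy=+2->D; (5,6):dx=+1,dy=-17->D; (5,7):dx=+2,dy=-14->D
  (5,8):dx=+8,dy=-6->D; (5,9):dx=+11,dy=+2->C; (5,10):dx=+5,dy=-10->D; (6,7):dx=+1,dy=+3->C
  (6,8):dx=+7,dy=+11->C; (6,9):dx=+10,dy=+19->C; (6,10):dx=+4,dy=+7->C; (7,8):dx=+6,dy=+8->C
  (7,9):dx=+9,dy=+16->C; (7,10):dx=+3,dy=+4->C; (8,9):dx=+3,dy=+8->C; (8,10):dx=-3,dy=-4->C
  (9,10):dx=-6,dy=-12->C
Step 2: C = 23, D = 22, total pairs = 45.
Step 3: tau = (C - D)/(n(n-1)/2) = (23 - 22)/45 = 0.022222.
Step 4: Exact two-sided p-value (enumerate n! = 3628800 permutations of y under H0): p = 1.000000.
Step 5: alpha = 0.1. fail to reject H0.

tau_b = 0.0222 (C=23, D=22), p = 1.000000, fail to reject H0.


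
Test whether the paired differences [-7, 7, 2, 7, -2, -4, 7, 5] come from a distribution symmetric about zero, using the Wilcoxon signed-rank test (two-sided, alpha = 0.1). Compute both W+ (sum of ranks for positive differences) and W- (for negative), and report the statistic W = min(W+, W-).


Step 1: Drop any zero differences (none here) and take |d_i|.
|d| = [7, 7, 2, 7, 2, 4, 7, 5]
Step 2: Midrank |d_i| (ties get averaged ranks).
ranks: |7|->6.5, |7|->6.5, |2|->1.5, |7|->6.5, |2|->1.5, |4|->3, |7|->6.5, |5|->4
Step 3: Attach original signs; sum ranks with positive sign and with negative sign.
W+ = 6.5 + 1.5 + 6.5 + 6.5 + 4 = 25
W- = 6.5 + 1.5 + 3 = 11
(Check: W+ + W- = 36 should equal n(n+1)/2 = 36.)
Step 4: Test statistic W = min(W+, W-) = 11.
Step 5: Ties in |d|, so use the tie-corrected normal approximation.
        E[W] = n(n+1)/4 = 8*9/4 = 18.
        Tie groups: |d|=2 (t=2), |d|=7 (t=4); sum(t^3 - t) = 66.
        Var[W] = n(n+1)(2n+1)/24 - sum(t^3-t)/48 = 1224/24 - 66/48 = 49.625.
        z = (W - E[W]) / sqrt(Var[W]) = (11 - 18) / 7.0445 = -0.9937.
        Two-sided p = 2*Phi(z) = 0.320377.
Step 6: alpha = 0.1. fail to reject H0.

W+ = 25, W- = 11, W = min = 11, p = 0.320377, fail to reject H0.


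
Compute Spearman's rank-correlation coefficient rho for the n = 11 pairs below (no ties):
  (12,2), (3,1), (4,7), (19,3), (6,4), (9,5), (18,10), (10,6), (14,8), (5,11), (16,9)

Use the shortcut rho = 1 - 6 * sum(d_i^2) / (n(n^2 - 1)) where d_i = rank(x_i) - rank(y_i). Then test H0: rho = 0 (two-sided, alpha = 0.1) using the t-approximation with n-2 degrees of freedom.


Step 1: Rank x and y separately (midranks; no ties here).
rank(x): 12->7, 3->1, 4->2, 19->11, 6->4, 9->5, 18->10, 10->6, 14->8, 5->3, 16->9
rank(y): 2->2, 1->1, 7->7, 3->3, 4->4, 5->5, 10->10, 6->6, 8->8, 11->11, 9->9
Step 2: d_i = R_x(i) - R_y(i); compute d_i^2.
  (7-2)^2=25, (1-1)^2=0, (2-7)^2=25, (11-3)^2=64, (4-4)^2=0, (5-5)^2=0, (10-10)^2=0, (6-6)^2=0, (8-8)^2=0, (3-11)^2=64, (9-9)^2=0
sum(d^2) = 178.
Step 3: rho = 1 - 6*178 / (11*(11^2 - 1)) = 1 - 1068/1320 = 0.190909.
Step 4: Under H0, t = rho * sqrt((n-2)/(1-rho^2)) = 0.5835 ~ t(9).
Step 5: Two-sided p-value from the t-distribution with 9 df = 0.573913.
Step 6: alpha = 0.1. fail to reject H0.

rho = 0.1909, p = 0.573913, fail to reject H0 at alpha = 0.1.


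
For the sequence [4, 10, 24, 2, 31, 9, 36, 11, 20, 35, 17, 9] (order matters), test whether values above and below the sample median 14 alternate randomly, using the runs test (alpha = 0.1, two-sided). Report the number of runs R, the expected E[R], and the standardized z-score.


Step 1: Compute median = 14; label A = above, B = below.
Labels in order: BBABABABAAAB  (n_A = 6, n_B = 6)
Step 2: Count runs R = 9.
Step 3: Under H0 (random ordering), E[R] = 2*n_A*n_B/(n_A+n_B) + 1 = 2*6*6/12 + 1 = 7.0000.
        Var[R] = 2*n_A*n_B*(2*n_A*n_B - n_A - n_B) / ((n_A+n_B)^2 * (n_A+n_B-1)) = 4320/1584 = 2.7273.
        SD[R] = 1.6514.
Step 4: Continuity-corrected z = (R - 0.5 - E[R]) / SD[R] = (9 - 0.5 - 7.0000) / 1.6514 = 0.9083.
Step 5: Two-sided p-value via normal approximation = 2*(1 - Phi(|z|)) = 0.363722.
Step 6: alpha = 0.1. fail to reject H0.

R = 9, z = 0.9083, p = 0.363722, fail to reject H0.


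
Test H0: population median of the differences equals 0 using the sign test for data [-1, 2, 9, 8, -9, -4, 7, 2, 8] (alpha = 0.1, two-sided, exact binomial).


Step 1: Discard zero differences. Original n = 9; n_eff = number of nonzero differences = 9.
Nonzero differences (with sign): -1, +2, +9, +8, -9, -4, +7, +2, +8
Step 2: Count signs: positive = 6, negative = 3.
Step 3: Under H0: P(positive) = 0.5, so the number of positives S ~ Bin(9, 0.5).
Step 4: Two-sided exact p-value = sum of Bin(9,0.5) probabilities at or below the observed probability = 0.507812.
Step 5: alpha = 0.1. fail to reject H0.

n_eff = 9, pos = 6, neg = 3, p = 0.507812, fail to reject H0.


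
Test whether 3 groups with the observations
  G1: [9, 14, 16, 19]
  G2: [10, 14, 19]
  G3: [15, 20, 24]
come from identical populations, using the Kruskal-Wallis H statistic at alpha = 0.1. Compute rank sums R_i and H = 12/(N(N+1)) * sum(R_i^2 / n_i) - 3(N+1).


Step 1: Combine all N = 10 observations and assign midranks.
sorted (value, group, rank): (9,G1,1), (10,G2,2), (14,G1,3.5), (14,G2,3.5), (15,G3,5), (16,G1,6), (19,G1,7.5), (19,G2,7.5), (20,G3,9), (24,G3,10)
Step 2: Sum ranks within each group.
R_1 = 18 (n_1 = 4)
R_2 = 13 (n_2 = 3)
R_3 = 24 (n_3 = 3)
Step 3: H = 12/(N(N+1)) * sum(R_i^2/n_i) - 3(N+1)
     = 12/(10*11) * (18^2/4 + 13^2/3 + 24^2/3) - 3*11
     = 0.109091 * 329.333 - 33
     = 2.927273.
Step 4: Ties present; correction factor C = 1 - 12/(10^3 - 10) = 0.987879. Corrected H = 2.927273 / 0.987879 = 2.963190.
Step 5: Under H0, H ~ chi^2(2); p-value = 0.227275.
Step 6: alpha = 0.1. fail to reject H0.

H = 2.9632, df = 2, p = 0.227275, fail to reject H0.


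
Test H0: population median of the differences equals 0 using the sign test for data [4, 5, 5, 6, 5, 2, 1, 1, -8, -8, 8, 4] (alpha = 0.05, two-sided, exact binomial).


Step 1: Discard zero differences. Original n = 12; n_eff = number of nonzero differences = 12.
Nonzero differences (with sign): +4, +5, +5, +6, +5, +2, +1, +1, -8, -8, +8, +4
Step 2: Count signs: positive = 10, negative = 2.
Step 3: Under H0: P(positive) = 0.5, so the number of positives S ~ Bin(12, 0.5).
Step 4: Two-sided exact p-value = sum of Bin(12,0.5) probabilities at or below the observed probability = 0.038574.
Step 5: alpha = 0.05. reject H0.

n_eff = 12, pos = 10, neg = 2, p = 0.038574, reject H0.


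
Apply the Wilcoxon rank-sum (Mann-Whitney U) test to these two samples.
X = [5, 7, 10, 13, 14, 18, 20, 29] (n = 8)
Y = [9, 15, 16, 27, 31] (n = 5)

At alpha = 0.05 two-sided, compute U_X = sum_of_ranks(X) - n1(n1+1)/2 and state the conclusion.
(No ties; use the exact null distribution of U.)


Step 1: Combine and sort all 13 observations; assign midranks.
sorted (value, group): (5,X), (7,X), (9,Y), (10,X), (13,X), (14,X), (15,Y), (16,Y), (18,X), (20,X), (27,Y), (29,X), (31,Y)
ranks: 5->1, 7->2, 9->3, 10->4, 13->5, 14->6, 15->7, 16->8, 18->9, 20->10, 27->11, 29->12, 31->13
Step 2: Rank sum for X: R1 = 1 + 2 + 4 + 5 + 6 + 9 + 10 + 12 = 49.
Step 3: U_X = R1 - n1(n1+1)/2 = 49 - 8*9/2 = 49 - 36 = 13.
       U_Y = n1*n2 - U_X = 40 - 13 = 27.
Step 4: No ties, so the exact null distribution of U (based on enumerating the C(13,8) = 1287 equally likely rank assignments) gives the two-sided p-value.
Step 5: p-value = 0.354312; compare to alpha = 0.05. fail to reject H0.

U_X = 13, p = 0.354312, fail to reject H0 at alpha = 0.05.


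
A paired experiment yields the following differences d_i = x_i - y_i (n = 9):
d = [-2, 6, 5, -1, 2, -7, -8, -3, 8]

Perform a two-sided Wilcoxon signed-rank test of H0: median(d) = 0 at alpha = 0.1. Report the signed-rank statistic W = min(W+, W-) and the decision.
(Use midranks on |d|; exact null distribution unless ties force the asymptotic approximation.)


Step 1: Drop any zero differences (none here) and take |d_i|.
|d| = [2, 6, 5, 1, 2, 7, 8, 3, 8]
Step 2: Midrank |d_i| (ties get averaged ranks).
ranks: |2|->2.5, |6|->6, |5|->5, |1|->1, |2|->2.5, |7|->7, |8|->8.5, |3|->4, |8|->8.5
Step 3: Attach original signs; sum ranks with positive sign and with negative sign.
W+ = 6 + 5 + 2.5 + 8.5 = 22
W- = 2.5 + 1 + 7 + 8.5 + 4 = 23
(Check: W+ + W- = 45 should equal n(n+1)/2 = 45.)
Step 4: Test statistic W = min(W+, W-) = 22.
Step 5: Ties in |d|, so use the tie-corrected normal approximation.
        E[W] = n(n+1)/4 = 9*10/4 = 22.5.
        Tie groups: |d|=2 (t=2), |d|=8 (t=2); sum(t^3 - t) = 12.
        Var[W] = n(n+1)(2n+1)/24 - sum(t^3-t)/48 = 1710/24 - 12/48 = 71.
        z = (W - E[W]) / sqrt(Var[W]) = (22 - 22.5) / 8.4261 = -0.0593.
        Two-sided p = 2*Phi(z) = 0.952682.
Step 6: alpha = 0.1. fail to reject H0.

W+ = 22, W- = 23, W = min = 22, p = 0.952682, fail to reject H0.


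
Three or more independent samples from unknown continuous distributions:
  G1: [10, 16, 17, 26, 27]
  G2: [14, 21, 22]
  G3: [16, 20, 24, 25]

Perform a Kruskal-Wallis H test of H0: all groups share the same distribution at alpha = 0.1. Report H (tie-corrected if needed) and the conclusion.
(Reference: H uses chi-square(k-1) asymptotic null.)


Step 1: Combine all N = 12 observations and assign midranks.
sorted (value, group, rank): (10,G1,1), (14,G2,2), (16,G1,3.5), (16,G3,3.5), (17,G1,5), (20,G3,6), (21,G2,7), (22,G2,8), (24,G3,9), (25,G3,10), (26,G1,11), (27,G1,12)
Step 2: Sum ranks within each group.
R_1 = 32.5 (n_1 = 5)
R_2 = 17 (n_2 = 3)
R_3 = 28.5 (n_3 = 4)
Step 3: H = 12/(N(N+1)) * sum(R_i^2/n_i) - 3(N+1)
     = 12/(12*13) * (32.5^2/5 + 17^2/3 + 28.5^2/4) - 3*13
     = 0.076923 * 510.646 - 39
     = 0.280449.
Step 4: Ties present; correction factor C = 1 - 6/(12^3 - 12) = 0.996503. Corrected H = 0.280449 / 0.996503 = 0.281433.
Step 5: Under H0, H ~ chi^2(2); p-value = 0.868736.
Step 6: alpha = 0.1. fail to reject H0.

H = 0.2814, df = 2, p = 0.868736, fail to reject H0.


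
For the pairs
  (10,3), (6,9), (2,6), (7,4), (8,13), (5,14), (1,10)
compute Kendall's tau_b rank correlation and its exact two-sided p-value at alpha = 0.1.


Step 1: Enumerate the 21 unordered pairs (i,j) with i<j and classify each by sign(x_j-x_i) * sign(y_j-y_i).
  (1,2):dx=-4,dy=+6->D; (1,3):dx=-8,dy=+3->D; (1,4):dx=-3,dy=+1->D; (1,5):dx=-2,dy=+10->D
  (1,6):dx=-5,dy=+11->D; (1,7):dx=-9,dy=+7->D; (2,3):dx=-4,dy=-3->C; (2,4):dx=+1,dy=-5->D
  (2,5):dx=+2,dy=+4->C; (2,6):dx=-1,dy=+5->D; (2,7):dx=-5,dy=+1->D; (3,4):dx=+5,dy=-2->D
  (3,5):dx=+6,dy=+7->C; (3,6):dx=+3,dy=+8->C; (3,7):dx=-1,dy=+4->D; (4,5):dx=+1,dy=+9->C
  (4,6):dx=-2,dy=+10->D; (4,7):dx=-6,dy=+6->D; (5,6):dx=-3,dy=+1->D; (5,7):dx=-7,dy=-3->C
  (6,7):dx=-4,dy=-4->C
Step 2: C = 7, D = 14, total pairs = 21.
Step 3: tau = (C - D)/(n(n-1)/2) = (7 - 14)/21 = -0.333333.
Step 4: Exact two-sided p-value (enumerate n! = 5040 permutations of y under H0): p = 0.381349.
Step 5: alpha = 0.1. fail to reject H0.

tau_b = -0.3333 (C=7, D=14), p = 0.381349, fail to reject H0.


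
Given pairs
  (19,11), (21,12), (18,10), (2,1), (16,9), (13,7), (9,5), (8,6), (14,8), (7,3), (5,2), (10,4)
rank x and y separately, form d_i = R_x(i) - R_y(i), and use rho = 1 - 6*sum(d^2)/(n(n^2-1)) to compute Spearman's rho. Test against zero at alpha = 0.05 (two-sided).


Step 1: Rank x and y separately (midranks; no ties here).
rank(x): 19->11, 21->12, 18->10, 2->1, 16->9, 13->7, 9->5, 8->4, 14->8, 7->3, 5->2, 10->6
rank(y): 11->11, 12->12, 10->10, 1->1, 9->9, 7->7, 5->5, 6->6, 8->8, 3->3, 2->2, 4->4
Step 2: d_i = R_x(i) - R_y(i); compute d_i^2.
  (11-11)^2=0, (12-12)^2=0, (10-10)^2=0, (1-1)^2=0, (9-9)^2=0, (7-7)^2=0, (5-5)^2=0, (4-6)^2=4, (8-8)^2=0, (3-3)^2=0, (2-2)^2=0, (6-4)^2=4
sum(d^2) = 8.
Step 3: rho = 1 - 6*8 / (12*(12^2 - 1)) = 1 - 48/1716 = 0.972028.
Step 4: Under H0, t = rho * sqrt((n-2)/(1-rho^2)) = 13.0876 ~ t(10).
Step 5: Two-sided p-value from the t-distribution with 10 df = 0.000000.
Step 6: alpha = 0.05. reject H0.

rho = 0.9720, p = 0.000000, reject H0 at alpha = 0.05.
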